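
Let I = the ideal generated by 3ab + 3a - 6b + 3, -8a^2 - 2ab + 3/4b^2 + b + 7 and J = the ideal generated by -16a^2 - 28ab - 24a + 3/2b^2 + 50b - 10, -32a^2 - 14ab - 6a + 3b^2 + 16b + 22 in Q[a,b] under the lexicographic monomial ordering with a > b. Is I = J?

Yes, the ideals are equal.

For a fixed monomial order, each ideal has a unique reduced Gröbner basis; comparing bases decides equality.
Buchberger on the first generating set:
f_1 = 3ab + 3a - 6b + 3, LT = ab.
f_2 = -8a^2 - 2ab + 3/4b^2 + b + 7, LT = a^2.

S(f_1,f_2): lcm = a^2b. S = a^2 - 1/4ab^2 - 2ab + a + 3/32b^3 + 1/8b^2 + 7/8b.
  reduce S modulo (f_1, f_2):
  remainder 3a + 3/32b^3 - 9/32b^2 - 11/4b + 23/8 ≠ 0; add g_3 = 3a + 3/32b^3 - 9/32b^2 - 11/4b + 23/8 to the basis.

S(f_1,g_3): lcm = ab. S = a - 1/32b^4 + 3/32b^3 + 11/12b^2 - 71/24b + 1.
  reduce S modulo (f_1, f_2, g_3):
  remainder -1/32b^4 + 1/16b^3 + 97/96b^2 - 49/24b + 1/24 ≠ 0; add g_4 = -1/32b^4 + 1/16b^3 + 97/96b^2 - 49/24b + 1/24 to the basis.

The other S-polynomials (S(f_2,g_3), S(f_1,g_4), S(f_2,g_4), S(g_3,g_4)) all reduce to 0 modulo the current basis, so we have a Gröbner basis.
Inter-reduce: drop elements whose leading term is divisible by another's, tail-reduce, and make monic.
Reduced Gröbner basis: {a + 1/32b^3 - 3/32b^2 - 11/12b + 23/24, b^4 - 2b^3 - 97/3b^2 + 196/3b - 4/3}.

Buchberger on the second generating set:
h_1 = -16a^2 - 28ab - 24a + 3/2b^2 + 50b - 10, LT = a^2.
h_2 = -32a^2 - 14ab - 6a + 3b^2 + 16b + 22, LT = a^2.

S(h_1,h_2): lcm = a^2. S = 21/16ab + 21/16a - 21/8b + 21/16.
  reduce S modulo (h_1, h_2):
  remainder 21/16ab + 21/16a - 21/8b + 21/16 ≠ 0; add k_3 = 21/16ab + 21/16a - 21/8b + 21/16 to the basis.

S(h_1,k_3): lcm = a^2b. S = -a^2 + 7/4ab^2 + 7/2ab - a - 3/32b^3 - 25/8b^2 + 5/8b.
  reduce S modulo (h_1, h_2, k_3):
  remainder -3a - 3/32b^3 + 9/32b^2 + 11/4b - 23/8 ≠ 0; add k_4 = -3a - 3/32b^3 + 9/32b^2 + 11/4b - 23/8 to the basis.

S(k_3,k_4): lcm = ab. S = a - 1/32b^4 + 3/32b^3 + 11/12b^2 - 71/24b + 1.
  reduce S modulo (h_1, h_2, k_3, k_4):
  remainder -1/32b^4 + 1/16b^3 + 97/96b^2 - 49/24b + 1/24 ≠ 0; add k_5 = -1/32b^4 + 1/16b^3 + 97/96b^2 - 49/24b + 1/24 to the basis.

The other S-polynomials (S(h_2,k_3), S(h_1,k_4), S(h_2,k_4), S(h_1,k_5), S(h_2,k_5), S(k_3,k_5), S(k_4,k_5)) all reduce to 0 modulo the current basis, so we have a Gröbner basis.
Inter-reduce: drop elements whose leading term is divisible by another's, tail-reduce, and make monic.
Reduced Gröbner basis: {a + 1/32b^3 - 3/32b^2 - 11/12b + 23/24, b^4 - 2b^3 - 97/3b^2 + 196/3b - 4/3}.

These coincide, so the ideals are equal.
The same test decides containment: I ⊆ J iff every generator of I reduces to 0 modulo a Gröbner basis of J.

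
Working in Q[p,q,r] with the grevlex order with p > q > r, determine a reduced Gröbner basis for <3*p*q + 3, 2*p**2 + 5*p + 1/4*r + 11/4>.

G = {p**2 + 5/2*p + 1/8*r + 11/8, p*q + 1, q*r - 8*p + 11*q - 20}

Buchberger's algorithm terminates because the ascending chain of leading-term ideals stabilizes.

f_1 = 3*p*q + 3, LT = p*q.
f_2 = 2*p**2 + 5*p + 1/4*r + 11/4, LT = p**2.

S(f_1,f_2): lcm = p**2*q. S = -5/2*p*q - 1/8*q*r + p - 11/8*q.
  leading term p*q: subtract (-5/6)·f_1 from -5/2*p*q - 1/8*q*r + p - 11/8*q → -1/8*q*r + p - 11/8*q + 5/2
  leading term q*r: no divisor's leading term divides it; move -1/8*q*r to the remainder.
  leading term p: no divisor's leading term divides it; move p to the remainder.
  leading term q: no divisor's leading term divides it; move -11/8*q to the remainder.
  leading term 1: no divisor's leading term divides it; move 5/2 to the remainder.
  remainder -1/8*q*r + p - 11/8*q + 5/2 ≠ 0; add g_3 = -1/8*q*r + p - 11/8*q + 5/2 to the basis.

The other S-polynomials (S(f_1,g_3), S(f_2,g_3)) all reduce to 0 modulo the current basis, so we have a Gröbner basis.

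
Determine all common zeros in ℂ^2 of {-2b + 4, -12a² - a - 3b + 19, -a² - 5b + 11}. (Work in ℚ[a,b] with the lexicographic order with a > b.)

{(1, 2)}

Compute a lex Gröbner basis by Buchberger's algorithm.
f_1 = -2b + 4, LT = b.
f_2 = -12a² - a - 3b + 19, LT = a².
f_3 = -a² - 5b + 11, LT = a².

S(f_2,f_3): lcm = a². S = 1/12a - 19/4b + 113/12.
  leading term a: no divisor's leading term divides it; move 1/12a to the remainder.
  leading term b: subtract (19/8)·f_1 from -19/4b + 113/12 → -1/12
  leading term 1: no divisor's leading term divides it; move -1/12 to the remainder.
  remainder 1/12a - 1/12 ≠ 0; add h_4 = 1/12a - 1/12 to the basis.

The other S-polynomials (S(f_1,f_2), S(f_1,f_3), S(f_1,h_4), S(f_2,h_4), S(f_3,h_4)) all reduce to 0 modulo the current basis, so we have a Gröbner basis.
Inter-reduce: drop elements whose leading term is divisible by another's, tail-reduce, and make monic.
Reduced Gröbner basis: {a - 1, b - 2}.

From the last basis element, b - 2 = 0, so b takes values in {2}. Each choice, substituted upward through the basis, yields the corresponding point(s) of the solution set.
  b = 2: the earlier basis element becomes a - 1 = 0, giving a = 1 — point (1, 2).
Substituting each solution back into the original system confirms all equations vanish.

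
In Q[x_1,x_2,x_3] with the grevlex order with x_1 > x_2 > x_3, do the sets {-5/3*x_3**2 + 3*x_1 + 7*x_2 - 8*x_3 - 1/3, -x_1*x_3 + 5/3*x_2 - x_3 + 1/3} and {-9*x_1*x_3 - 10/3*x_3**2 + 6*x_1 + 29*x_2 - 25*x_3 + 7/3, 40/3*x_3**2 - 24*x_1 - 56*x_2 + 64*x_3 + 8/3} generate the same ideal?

Yes, the ideals are equal.

Since reduced Gröbner bases are canonical representatives of ideals under a given ordering, it suffices to compute and compare them.
Buchberger on the first generating set:
f_1 = -5/3*x_3**2 + 3*x_1 + 7*x_2 - 8*x_3 - 1/3, LT = x_3**2.
f_2 = -x_1*x_3 + 5/3*x_2 - x_3 + 1/3, LT = x_1*x_3.

S(f_1,f_2): lcm = x_1*x_3**2. S = -9/5*x_1**2 - 21/5*x_1*x_2 + 24/5*x_1*x_3 + 5/3*x_2*x_3 - x_3**2 + 1/5*x_1 + 1/3*x_3.
  reduce S modulo (f_1, f_2):
  remainder -9/5*x_1**2 - 21/5*x_1*x_2 + 5/3*x_2*x_3 - 8/5*x_1 + 19/5*x_2 + 1/3*x_3 + 9/5 ≠ 0; add g_3 = -9/5*x_1**2 - 21/5*x_1*x_2 + 5/3*x_2*x_3 - 8/5*x_1 + 19/5*x_2 + 1/3*x_3 + 9/5 to the basis.

The other S-polynomials (S(f_1,g_3), S(f_2,g_3)) all reduce to 0 modulo the current basis, so we have a Gröbner basis.
Inter-reduce: drop elements whose leading term is divisible by another's, tail-reduce, and make monic.
Reduced Gröbner basis: {x_1**2 + 7/3*x_1*x_2 - 25/27*x_2*x_3 + 8/9*x_1 - 19/9*x_2 - 5/27*x_3 - 1, x_1*x_3 - 5/3*x_2 + x_3 - 1/3, x_3**2 - 9/5*x_1 - 21/5*x_2 + 24/5*x_3 + 1/5}.

Buchberger on the second generating set:
h_1 = -9*x_1*x_3 - 10/3*x_3**2 + 6*x_1 + 29*x_2 - 25*x_3 + 7/3, LT = x_1*x_3.
h_2 = 40/3*x_3**2 - 24*x_1 - 56*x_2 + 64*x_3 + 8/3, LT = x_3**2.

S(h_1,h_2): lcm = x_1*x_3**2. S = 10/27*x_3**3 + 9/5*x_1**2 + 21/5*x_1*x_2 - 82/15*x_1*x_3 - 29/9*x_2*x_3 + 25/9*x_3**2 - 1/5*x_1 - 7/27*x_3.
  reduce S modulo (h_1, h_2):
  remainder 9/5*x_1**2 + 21/5*x_1*x_2 - 5/3*x_2*x_3 + 8/5*x_1 - 19/5*x_2 - 1/3*x_3 - 9/5 ≠ 0; add k_3 = 9/5*x_1**2 + 21/5*x_1*x_2 - 5/3*x_2*x_3 + 8/5*x_1 - 19/5*x_2 - 1/3*x_3 - 9/5 to the basis.

The other S-polynomials (S(h_1,k_3), S(h_2,k_3)) all reduce to 0 modulo the current basis, so we have a Gröbner basis.
Inter-reduce: drop elements whose leading term is divisible by another's, tail-reduce, and make monic.
Reduced Gröbner basis: {x_1**2 + 7/3*x_1*x_2 - 25/27*x_2*x_3 + 8/9*x_1 - 19/9*x_2 - 5/27*x_3 - 1, x_1*x_3 - 5/3*x_2 + x_3 - 1/3, x_3**2 - 9/5*x_1 - 21/5*x_2 + 24/5*x_3 + 1/5}.

The two bases agree; hence the ideals are identical.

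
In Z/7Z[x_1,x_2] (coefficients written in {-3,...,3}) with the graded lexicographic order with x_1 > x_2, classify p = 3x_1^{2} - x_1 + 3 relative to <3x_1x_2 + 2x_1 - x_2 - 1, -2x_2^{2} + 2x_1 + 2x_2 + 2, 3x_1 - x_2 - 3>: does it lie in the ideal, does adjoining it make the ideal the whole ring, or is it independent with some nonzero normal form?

First compute the reduced Gröbner basis of I by Buchberger's algorithm.
f_1 = 3x_1x_2 + 2x_1 - x_2 - 1, LT = x_1x_2.
f_2 = -2x_2^{2} + 2x_1 + 2x_2 + 2, LT = x_2^{2}.
f_3 = 3x_1 - x_2 - 3, LT = x_1.

S(f_1,f_2): lcm = x_1x_2^{2}. S = x_1^{2} - 3x_1x_2 + 2x_2^{2} + x_1 + 2x_2.
  leading term x_1^{2}: subtract (-2x_1)·f_3 from x_1^{2} - 3x_1x_2 + 2x_2^{2} + x_1 + 2x_2 → 2x_1x_2 + 2x_2^{2} + 2x_1 + 2x_2
  leading term x_1x_2: subtract (3)·f_1 from 2x_1x_2 + 2x_2^{2} + 2x_1 + 2x_2 → 2x_2^{2} + 3x_1 - 2x_2 + 3
  leading term x_2^{2}: subtract (-1)·f_2 from 2x_2^{2} + 3x_1 - 2x_2 + 3 → -2x_1 - 2
  leading term x_1: subtract (-3)·f_3 from -2x_1 - 2 → -3x_2 + 3
  leading term x_2: no divisor's leading term divides it; move -3x_2 to the remainder.
  leading term 1: no divisor's leading term divides it; move 3 to the remainder.
  remainder -3x_2 + 3 ≠ 0; add h_4 = -3x_2 + 3 to the basis.

The other S-polynomials (S(f_1,f_3), S(f_2,f_3), S(f_1,h_4), S(f_2,h_4), S(f_3,h_4)) all reduce to 0 modulo the current basis, so we have a Gröbner basis.
Inter-reduce: drop elements whose leading term is divisible by another's, tail-reduce, and make monic.
Reduced Gröbner basis: {x_1 + 1, x_2 - 1}.
Label its elements g_1 = x_1 + 1, g_2 = x_2 - 1.

Reduce p = 3x_1^{2} - x_1 + 3 modulo G:
  leading term x_1^{2}: subtract (3x_1)·g_1 from 3x_1^{2} - x_1 + 3 → 3x_1 + 3
  leading term x_1: subtract (3)·g_1 from 3x_1 + 3 → 0
  normal form = 0.
Since the normal form is 0, p ∈ I.

The remainder on division by a Gröbner basis is unique — it is the normal form.

3x_1^{2} - x_1 + 3 lies in I (it reduces to 0).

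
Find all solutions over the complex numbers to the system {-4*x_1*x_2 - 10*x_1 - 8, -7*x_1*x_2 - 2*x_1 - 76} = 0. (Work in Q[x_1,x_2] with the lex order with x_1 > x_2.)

{(4, -3)}

Compute a lex Gröbner basis by Buchberger's algorithm.
f_1 = -4*x_1*x_2 - 10*x_1 - 8, LT = x_1*x_2.
f_2 = -7*x_1*x_2 - 2*x_1 - 76, LT = x_1*x_2.

S(f_1,f_2): lcm = x_1*x_2. S = 31/14*x_1 - 62/7.
  leading term x_1: no divisor's leading term divides it; move 31/14*x_1 to the remainder.
  leading term 1: no divisor's leading term divides it; move -62/7 to the remainder.
  remainder 31/14*x_1 - 62/7 ≠ 0; add h_3 = 31/14*x_1 - 62/7 to the basis.

S(f_1,h_3): lcm = x_1*x_2. S = 5/2*x_1 + 4*x_2 + 2.
  leading term x_1: subtract (35/31)·h_3 from 5/2*x_1 + 4*x_2 + 2 → 4*x_2 + 12
  leading term x_2: no divisor's leading term divides it; move 4*x_2 to the remainder.
  leading term 1: no divisor's leading term divides it; move 12 to the remainder.
  remainder 4*x_2 + 12 ≠ 0; add h_4 = 4*x_2 + 12 to the basis.

The other S-polynomials (S(f_2,h_3), S(f_1,h_4), S(f_2,h_4), S(h_3,h_4)) all reduce to 0 modulo the current basis, so we have a Gröbner basis.
Inter-reduce: drop elements whose leading term is divisible by another's, tail-reduce, and make monic.
Reduced Gröbner basis: {x_1 - 4, x_2 + 3}.

A lex Gröbner basis eliminates variables successively. Here x_2 + 3 depends only on x_2, with roots {-3}; lifting each root through the earlier basis elements recovers the full solutions.
  x_2 = -3: the earlier basis element becomes x_1 - 4 = 0, giving x_1 = 4 — point (4, -3).
Check: every point annihilates each of the original generators.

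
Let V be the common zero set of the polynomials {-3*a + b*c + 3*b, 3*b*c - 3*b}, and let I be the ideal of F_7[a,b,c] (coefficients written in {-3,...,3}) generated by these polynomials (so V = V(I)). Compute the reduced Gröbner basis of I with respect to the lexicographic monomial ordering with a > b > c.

G = {a + b, b*c - b}

f_1 = -3*a + b*c + 3*b, LT = a.
f_2 = 3*b*c - 3*b, LT = b*c.

The S-polynomials (S(f_1,f_2)) all reduce to 0 modulo the current basis, so we have a Gröbner basis.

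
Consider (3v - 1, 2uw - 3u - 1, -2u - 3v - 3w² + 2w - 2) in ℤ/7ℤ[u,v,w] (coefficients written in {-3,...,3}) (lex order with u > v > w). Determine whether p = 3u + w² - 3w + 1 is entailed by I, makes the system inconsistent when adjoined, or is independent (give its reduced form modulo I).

3u + w² - 3w + 1 lies in I (it reduces to 0).

First compute the reduced Gröbner basis of I by Buchberger's algorithm.
f_1 = 3v - 1, LT = v.
f_2 = 2uw - 3u - 1, LT = uw.
f_3 = -2u - 3v - 3w² + 2w - 2, LT = u.

S(f_1,f_2): leading monomials are coprime, so the S-polynomial reduces to 0 (Buchberger's first criterion).
S(f_1,f_3): leading monomials are coprime, so the S-polynomial reduces to 0 (Buchberger's first criterion).
S(f_2,f_3): lcm = uw. S = 2u + 2vw + 2w³ + w² - w + 3.
  leading term u: subtract (-1)·f_3 from 2u + 2vw + 2w³ + w² - w + 3 → 2vw - 3v + 2w³ - 2w² + w + 1
  leading term vw: subtract (3w)·f_1 from 2vw - 3v + 2w³ - 2w² + w + 1 → -3v + 2w³ - 2w² - 3w + 1
  leading term v: subtract (-1)·f_1 from -3v + 2w³ - 2w² - 3w + 1 → 2w³ - 2w² - 3w
  leading term w³: no divisor's leading term divides it; move 2w³ to the remainder.
  leading term w²: no divisor's leading term divides it; move -2w² to the remainder.
  leading term w: no divisor's leading term divides it; move -3w to the remainder.
  remainder 2w³ - 2w² - 3w ≠ 0; add h_4 = 2w³ - 2w² - 3w to the basis.

S(f_1,h_4): leading monomials are coprime, so the S-polynomial reduces to 0 (Buchberger's first criterion).
S(f_2,h_4): lcm = uw³. S = 3uw² - 2uw + 3w².
  leading term uw²: subtract (-2w)·f_2 from 3uw² - 2uw + 3w² → -uw + 3w² - 2w
  leading term uw: subtract (3)·f_2 from -uw + 3w² - 2w → 2u + 3w² - 2w + 3
  leading term u: subtract (-1)·f_3 from 2u + 3w² - 2w + 3 → -3v + 1
  leading term v: subtract (-1)·f_1 from -3v + 1 → 0
  remainder 0.

S(f_3,h_4): leading monomials are coprime, so the S-polynomial reduces to 0 (Buchberger's first criterion).
Every S-polynomial of the final basis reduces to 0, so we have a Gröbner basis.
Inter-reduce: drop elements whose leading term is divisible by another's, tail-reduce, and make monic.
Reduced Gröbner basis: {u - 2w² - w - 2, v + 2, w³ - w² + 2w}.
Label its elements g_1 = u - 2w² - w - 2, g_2 = v + 2, g_3 = w³ - w² + 2w.

Reduce p = 3u + w² - 3w + 1 modulo G:
  leading term u: subtract (3)·g_1 from 3u + w² - 3w + 1 → 0
  normal form = 0.
Since the normal form is 0, p ∈ I.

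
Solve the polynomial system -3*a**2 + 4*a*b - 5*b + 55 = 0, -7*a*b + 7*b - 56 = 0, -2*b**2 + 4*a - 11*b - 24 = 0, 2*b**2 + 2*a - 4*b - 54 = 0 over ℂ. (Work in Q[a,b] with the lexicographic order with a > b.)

Compute a lex Gröbner basis by Buchberger's algorithm.
f_1 = -3*a**2 + 4*a*b - 5*b + 55, LT = a**2.
f_2 = -7*a*b + 7*b - 56, LT = a*b.
f_3 = 4*a - 2*b**2 - 11*b - 24, LT = a.
f_4 = 2*a + 2*b**2 - 4*b - 54, LT = a.

S(f_1,f_2): lcm = a**2*b. S = -4/3*a*b**2 + a*b - 8*a + 5/3*b**2 - 55/3*b.
  reduce S modulo (f_1, f_2, f_3, f_4):
  remainder -11/3*b**2 - 86/3*b - 56 ≠ 0; add h_5 = -11/3*b**2 - 86/3*b - 56 to the basis.

S(f_1,f_3): lcm = a**2. S = 1/2*a*b**2 + 17/12*a*b + 6*a + 5/3*b - 55/3.
  reduce S modulo (f_1, f_2, f_3, f_4, h_5):
  remainder -1555/132*b - 1555/33 ≠ 0; add h_6 = -1555/132*b - 1555/33 to the basis.

The other S-polynomials (S(f_1,f_4), S(f_2,f_3), S(f_2,f_4), S(f_3,f_4), S(f_1,h_5), S(f_2,h_5), S(f_3,h_5), S(f_4,h_5), S(f_1,h_6), S(f_2,h_6), S(f_3,h_6), S(f_4,h_6), S(h_5,h_6)) all reduce to 0 modulo the current basis, so we have a Gröbner basis.
Inter-reduce: drop elements whose leading term is divisible by another's, tail-reduce, and make monic.
Reduced Gröbner basis: {a - 3, b + 4}.

A lex Gröbner basis eliminates variables successively. Here b + 4 depends only on b, with roots {-4}; lifting each root through the earlier basis elements recovers the full solutions.
  b = -4: the earlier basis element becomes a - 3 = 0, giving a = 3 — point (3, -4).

{(3, -4)}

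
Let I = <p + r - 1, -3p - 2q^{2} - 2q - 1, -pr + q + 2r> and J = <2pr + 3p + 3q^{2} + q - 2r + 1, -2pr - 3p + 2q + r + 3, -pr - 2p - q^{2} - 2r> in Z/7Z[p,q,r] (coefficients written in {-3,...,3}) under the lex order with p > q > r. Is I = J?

No, the ideals differ.

For a fixed monomial order, each ideal has a unique reduced Gröbner basis; comparing bases decides equality.
Buchberger on the first generating set:
f_1 = p + r - 1, LT = p.
f_2 = -3p - 2q^{2} - 2q - 1, LT = p.
f_3 = -pr + q + 2r, LT = pr.

S(f_1,f_2): lcm = p. S = -3q^{2} - 3q + r + 1.
  leading term q^{2}: no divisor's leading term divides it; move -3q^{2} to the remainder.
  leading term q: no divisor's leading term divides it; move -3q to the remainder.
  leading term r: no divisor's leading term divides it; move r to the remainder.
  leading term 1: no divisor's leading term divides it; move 1 to the remainder.
  remainder -3q^{2} - 3q + r + 1 ≠ 0; add g_4 = -3q^{2} - 3q + r + 1 to the basis.

S(f_1,f_3): lcm = pr. S = q + r^{2} + r.
  leading term q: no divisor's leading term divides it; move q to the remainder.
  leading term r^{2}: no divisor's leading term divides it; move r^{2} to the remainder.
  leading term r: no divisor's leading term divides it; move r to the remainder.
  remainder q + r^{2} + r ≠ 0; add g_5 = q + r^{2} + r to the basis.

S(g_4,g_5): lcm = q^{2}. S = -qr^{2} - qr + q + 2r + 2.
  leading term qr^{2}: subtract (-r^{2})·g_5 from -qr^{2} - qr + q + 2r + 2 → -qr + q + r^{4} + r^{3} + 2r + 2
  leading term qr: subtract (-r)·g_5 from -qr + q + r^{4} + r^{3} + 2r + 2 → q + r^{4} + 2r^{3} + r^{2} + 2r + 2
  leading term q: subtract (1)·g_5 from q + r^{4} + 2r^{3} + r^{2} + 2r + 2 → r^{4} + 2r^{3} + r + 2
  leading term r^{4}: no divisor's leading term divides it; move r^{4} to the remainder.
  leading term r^{3}: no divisor's leading term divides it; move 2r^{3} to the remainder.
  leading term r: no divisor's leading term divides it; move r to the remainder.
  leading term 1: no divisor's leading term divides it; move 2 to the remainder.
  remainder r^{4} + 2r^{3} + r + 2 ≠ 0; add g_6 = r^{4} + 2r^{3} + r + 2 to the basis.

The other S-polynomials (S(f_2,f_3), S(f_1,g_4), S(f_2,g_4), S(f_3,g_4), S(f_1,g_5), S(f_2,g_5), S(f_3,g_5), S(f_1,g_6), S(f_2,g_6), S(f_3,g_6), S(g_4,g_6), S(g_5,g_6)) all reduce to 0 modulo the current basis, so we have a Gröbner basis.
Inter-reduce: drop elements whose leading term is divisible by another's, tail-reduce, and make monic.
Reduced Gröbner basis: {p + r - 1, q + r^{2} + r, r^{4} + 2r^{3} + r + 2}.

Buchberger on the second generating set:
h_1 = 2pr + 3p + 3q^{2} + q - 2r + 1, LT = pr.
h_2 = -2pr - 3p + 2q + r + 3, LT = pr.
h_3 = -pr - 2p - q^{2} - 2r, LT = pr.

S(h_1,h_2): lcm = pr. S = -2q^{2} - 2q + 3r + 2.
  leading term q^{2}: no divisor's leading term divides it; move -2q^{2} to the remainder.
  leading term q: no divisor's leading term divides it; move -2q to the remainder.
  leading term r: no divisor's leading term divides it; move 3r to the remainder.
  leading term 1: no divisor's leading term divides it; move 2 to the remainder.
  remainder -2q^{2} - 2q + 3r + 2 ≠ 0; add k_4 = -2q^{2} - 2q + 3r + 2 to the basis.

S(h_1,h_3): lcm = pr. S = 3p - 3q^{2} - 3q - 3r - 3.
  leading term p: no divisor's leading term divides it; move 3p to the remainder.
  leading term q^{2}: subtract (-2)·k_4 from -3q^{2} - 3q - 3r - 3 → 3r + 1
  leading term r: no divisor's leading term divides it; move 3r to the remainder.
  leading term 1: no divisor's leading term divides it; move 1 to the remainder.
  remainder 3p + 3r + 1 ≠ 0; add k_5 = 3p + 3r + 1 to the basis.

S(h_1,k_5): lcm = pr. S = -2p - 2q^{2} - 3q - r^{2} + r - 3.
  leading term p: subtract (-3)·k_5 from -2p - 2q^{2} - 3q - r^{2} + r - 3 → -2q^{2} - 3q - r^{2} + 3r
  leading term q^{2}: subtract (1)·k_4 from -2q^{2} - 3q - r^{2} + 3r → -q - r^{2} - 2
  leading term q: no divisor's leading term divides it; move -q to the remainder.
  leading term r^{2}: no divisor's leading term divides it; move -r^{2} to the remainder.
  leading term 1: no divisor's leading term divides it; move -2 to the remainder.
  remainder -q - r^{2} - 2 ≠ 0; add k_6 = -q - r^{2} - 2 to the basis.

S(k_4,k_6): lcm = q^{2}. S = -qr^{2} - q + 2r - 1.
  leading term qr^{2}: subtract (r^{2})·k_6 from -qr^{2} - q + 2r - 1 → -q + r^{4} + 2r^{2} + 2r - 1
  leading term q: subtract (1)·k_6 from -q + r^{4} + 2r^{2} + 2r - 1 → r^{4} + 3r^{2} + 2r + 1
  leading term r^{4}: no divisor's leading term divides it; move r^{4} to the remainder.
  leading term r^{2}: no divisor's leading term divides it; move 3r^{2} to the remainder.
  leading term r: no divisor's leading term divides it; move 2r to the remainder.
  leading term 1: no divisor's leading term divides it; move 1 to the remainder.
  remainder r^{4} + 3r^{2} + 2r + 1 ≠ 0; add k_7 = r^{4} + 3r^{2} + 2r + 1 to the basis.

The other S-polynomials (S(h_2,h_3), S(h_1,k_4), S(h_2,k_4), S(h_3,k_4), S(h_2,k_5), S(h_3,k_5), S(k_4,k_5), S(h_1,k_6), S(h_2,k_6), S(h_3,k_6), S(k_5,k_6), S(h_1,k_7), S(h_2,k_7), S(h_3,k_7), S(k_4,k_7), S(k_5,k_7), S(k_6,k_7)) all reduce to 0 modulo the current basis, so we have a Gröbner basis.
Inter-reduce: drop elements whose leading term is divisible by another's, tail-reduce, and make monic.
Reduced Gröbner basis: {p + r - 2, q + r^{2} + 2, r^{4} + 3r^{2} + 2r + 1}.

Since the reduced bases disagree, the two ideals are not the same.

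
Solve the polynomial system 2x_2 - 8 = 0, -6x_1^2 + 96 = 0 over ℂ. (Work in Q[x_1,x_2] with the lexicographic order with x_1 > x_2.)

Compute a lex Gröbner basis by Buchberger's algorithm.
f_1 = 2x_2 - 8, LT = x_2.
f_2 = -6x_1^2 + 96, LT = x_1^2.

The S-polynomials (S(f_1,f_2)) all reduce to 0 modulo the current basis, so we have a Gröbner basis.
Inter-reduce: drop elements whose leading term is divisible by another's, tail-reduce, and make monic.
Reduced Gröbner basis: {x_1^2 - 16, x_2 - 4}.

From the last basis element, x_2 - 4 = 0, so x_2 takes values in {4}. Each choice, substituted upward through the basis, yields the corresponding point(s) of the solution set.
  x_2 = 4: the earlier basis element becomes x_1^2 - 16 = 0, giving x_1 = -4, 4 — points (-4, 4), (4, 4).
Each listed point satisfies every original equation (direct substitution).

{(-4, 4), (4, 4)}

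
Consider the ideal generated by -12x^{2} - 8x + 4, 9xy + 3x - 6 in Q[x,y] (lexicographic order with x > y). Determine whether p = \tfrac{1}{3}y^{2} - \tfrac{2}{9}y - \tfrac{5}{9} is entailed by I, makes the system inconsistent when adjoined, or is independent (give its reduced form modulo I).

\tfrac{1}{3}y^{2} - \tfrac{2}{9}y - \tfrac{5}{9} lies in I (it reduces to 0).

First compute the reduced Gröbner basis of I by Buchberger's algorithm.
f_1 = -12x^{2} - 8x + 4, LT = x^{2}.
f_2 = 9xy + 3x - 6, LT = xy.

S(f_1,f_2): lcm = x^{2}y. S = -\tfrac{1}{3}x^{2} + \tfrac{2}{3}xy + \tfrac{2}{3}x - \tfrac{1}{3}y.
  leading term x^{2}: subtract (\tfrac{1}{36})·f_1 from -\tfrac{1}{3}x^{2} + \tfrac{2}{3}xy + \tfrac{2}{3}x - \tfrac{1}{3}y → \tfrac{2}{3}xy + \tfrac{8}{9}x - \tfrac{1}{3}y - \tfrac{1}{9}
  leading term xy: subtract (\tfrac{2}{27})·f_2 from \tfrac{2}{3}xy + \tfrac{8}{9}x - \tfrac{1}{3}y - \tfrac{1}{9} → \tfrac{2}{3}x - \tfrac{1}{3}y + \tfrac{1}{3}
  leading term x: no divisor's leading term divides it; move \tfrac{2}{3}x to the remainder.
  leading term y: no divisor's leading term divides it; move -\tfrac{1}{3}y to the remainder.
  leading term 1: no divisor's leading term divides it; move \tfrac{1}{3} to the remainder.
  remainder \tfrac{2}{3}x - \tfrac{1}{3}y + \tfrac{1}{3} ≠ 0; add h_3 = \tfrac{2}{3}x - \tfrac{1}{3}y + \tfrac{1}{3} to the basis.

S(f_2,h_3): lcm = xy. S = \tfrac{1}{3}x + \tfrac{1}{2}y^{2} - \tfrac{1}{2}y - \tfrac{2}{3}.
  leading term x: subtract (\tfrac{1}{2})·h_3 from \tfrac{1}{3}x + \tfrac{1}{2}y^{2} - \tfrac{1}{2}y - \tfrac{2}{3} → \tfrac{1}{2}y^{2} - \tfrac{1}{3}y - \tfrac{5}{6}
  leading term y^{2}: no divisor's leading term divides it; move \tfrac{1}{2}y^{2} to the remainder.
  leading term y: no divisor's leading term divides it; move -\tfrac{1}{3}y to the remainder.
  leading term 1: no divisor's leading term divides it; move -\tfrac{5}{6} to the remainder.
  remainder \tfrac{1}{2}y^{2} - \tfrac{1}{3}y - \tfrac{5}{6} ≠ 0; add h_4 = \tfrac{1}{2}y^{2} - \tfrac{1}{3}y - \tfrac{5}{6} to the basis.

The other S-polynomials (S(f_1,h_3), S(f_1,h_4), S(f_2,h_4), S(h_3,h_4)) all reduce to 0 modulo the current basis, so we have a Gröbner basis.
Inter-reduce: drop elements whose leading term is divisible by another's, tail-reduce, and make monic.
Reduced Gröbner basis: {x - \tfrac{1}{2}y + \tfrac{1}{2}, y^{2} - \tfrac{2}{3}y - \tfrac{5}{3}}.
Label its elements g_1 = x - \tfrac{1}{2}y + \tfrac{1}{2}, g_2 = y^{2} - \tfrac{2}{3}y - \tfrac{5}{3}.

Reduce p = \tfrac{1}{3}y^{2} - \tfrac{2}{9}y - \tfrac{5}{9} modulo G:
  leading term y^{2}: subtract (\tfrac{1}{3})·g_2 from \tfrac{1}{3}y^{2} - \tfrac{2}{9}y - \tfrac{5}{9} → 0
  normal form = 0.
Since the normal form is 0, p ∈ I.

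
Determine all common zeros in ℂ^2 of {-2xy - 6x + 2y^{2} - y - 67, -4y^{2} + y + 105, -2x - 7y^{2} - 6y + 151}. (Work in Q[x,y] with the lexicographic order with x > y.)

Compute a lex Gröbner basis by Buchberger's algorithm.
f_1 = -2xy - 6x + 2y^{2} - y - 67, LT = xy.
f_2 = -4y^{2} + y + 105, LT = y^{2}.
f_3 = -2x - 7y^{2} - 6y + 151, LT = x.

S(f_1,f_2): lcm = xy^{2}. S = \tfrac{13}{4}xy + \tfrac{105}{4}x - y^{3} + \tfrac{1}{2}y^{2} + \tfrac{67}{2}y.
  leading term xy: subtract (-\tfrac{13}{8})·f_1 from \tfrac{13}{4}xy + \tfrac{105}{4}x - y^{3} + \tfrac{1}{2}y^{2} + \tfrac{67}{2}y → \tfrac{33}{2}x - y^{3} + \tfrac{15}{4}y^{2} + \tfrac{255}{8}y - \tfrac{871}{8}
  leading term x: subtract (-\tfrac{33}{4})·f_3 from \tfrac{33}{2}x - y^{3} + \tfrac{15}{4}y^{2} + \tfrac{255}{8}y - \tfrac{871}{8} → -y^{3} - 54y^{2} - \tfrac{141}{8}y + \tfrac{9095}{8}
  leading term y^{3}: subtract (\tfrac{1}{4}y)·f_2 from -y^{3} - 54y^{2} - \tfrac{141}{8}y + \tfrac{9095}{8} → -\tfrac{217}{4}y^{2} - \tfrac{351}{8}y + \tfrac{9095}{8}
  leading term y^{2}: subtract (\tfrac{217}{16})·f_2 from -\tfrac{217}{4}y^{2} - \tfrac{351}{8}y + \tfrac{9095}{8} → -\tfrac{919}{16}y - \tfrac{4595}{16}
  leading term y: no divisor's leading term divides it; move -\tfrac{919}{16}y to the remainder.
  leading term 1: no divisor's leading term divides it; move -\tfrac{4595}{16} to the remainder.
  remainder -\tfrac{919}{16}y - \tfrac{4595}{16} ≠ 0; add h_4 = -\tfrac{919}{16}y - \tfrac{4595}{16} to the basis.

S(f_1,f_3): lcm = xy. S = 3x - \tfrac{7}{2}y^{3} - 4y^{2} + 76y + \tfrac{67}{2}.
  leading term x: subtract (-\tfrac{3}{2})·f_3 from 3x - \tfrac{7}{2}y^{3} - 4y^{2} + 76y + \tfrac{67}{2} → -\tfrac{7}{2}y^{3} - \tfrac{29}{2}y^{2} + 67y + 260
  leading term y^{3}: subtract (\tfrac{7}{8}y)·f_2 from -\tfrac{7}{2}y^{3} - \tfrac{29}{2}y^{2} + 67y + 260 → -\tfrac{123}{8}y^{2} - \tfrac{199}{8}y + 260
  leading term y^{2}: subtract (\tfrac{123}{32})·f_2 from -\tfrac{123}{8}y^{2} - \tfrac{199}{8}y + 260 → -\tfrac{919}{32}y - \tfrac{4595}{32}
  leading term y: subtract (\tfrac{1}{2})·h_4 from -\tfrac{919}{32}y - \tfrac{4595}{32} → 0
  remainder 0.

S(f_2,f_3): leading monomials are coprime, so the S-polynomial reduces to 0 (Buchberger's first criterion).
S(f_1,h_4): lcm = xy. S = -2x - y^{2} + \tfrac{1}{2}y + \tfrac{67}{2}.
  leading term x: subtract (1)·f_3 from -2x - y^{2} + \tfrac{1}{2}y + \tfrac{67}{2} → 6y^{2} + \tfrac{13}{2}y - \tfrac{235}{2}
  leading term y^{2}: subtract (-\tfrac{3}{2})·f_2 from 6y^{2} + \tfrac{13}{2}y - \tfrac{235}{2} → 8y + 40
  leading term y: subtract (-\tfrac{128}{919})·h_4 from 8y + 40 → 0
  remainder 0.

S(f_2,h_4): lcm = y^{2}. S = -\tfrac{21}{4}y - \tfrac{105}{4}.
  leading term y: subtract (\tfrac{84}{919})·h_4 from -\tfrac{21}{4}y - \tfrac{105}{4} → 0
  remainder 0.

S(f_3,h_4): leading monomials are coprime, so the S-polynomial reduces to 0 (Buchberger's first criterion).
Every S-polynomial of the final basis reduces to 0, so we have a Gröbner basis.
Inter-reduce: drop elements whose leading term is divisible by another's, tail-reduce, and make monic.
Reduced Gröbner basis: {x - 3, y + 5}.

Since the basis is lex-ordered, y + 5 is univariate in y. Its roots are {-5}. Back-substituting each root into the other basis elements fixes the other coordinates.
  y = -5: the earlier basis element becomes x - 3 = 0, giving x = 3 — point (3, -5).
Each listed point satisfies every original equation (direct substitution).

{(3, -5)}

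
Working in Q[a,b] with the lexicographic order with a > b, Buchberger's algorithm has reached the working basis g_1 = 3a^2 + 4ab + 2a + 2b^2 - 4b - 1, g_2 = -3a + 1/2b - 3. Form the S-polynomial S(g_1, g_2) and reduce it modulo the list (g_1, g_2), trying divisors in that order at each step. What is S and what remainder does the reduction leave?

S(g_1, g_2) = 3/2ab - 1/3a + 2/3b^2 - 4/3b - 1/3; remainder on division = 11/12b^2 - 26/9b.

lcm(LM(g_1), LM(g_2)) = a^2.
S = (lcm/LT(g_1))·g_1 − (lcm/LT(g_2))·g_2 = 3/2ab - 1/3a + 2/3b^2 - 4/3b - 1/3.
Reduce S modulo (g_1, g_2) in that order:
  leading term ab: subtract (-1/2b)·g_2 from 3/2ab - 1/3a + 2/3b^2 - 4/3b - 1/3 → -1/3a + 11/12b^2 - 17/6b - 1/3
  leading term a: subtract (1/9)·g_2 from -1/3a + 11/12b^2 - 17/6b - 1/3 → 11/12b^2 - 26/9b
  leading term b^2: no divisor's leading term divides it; move 11/12b^2 to the remainder.
  leading term b: no divisor's leading term divides it; move -26/9b to the remainder.
The remainder 11/12b^2 - 26/9b is nonzero, so it would be added as the next basis element.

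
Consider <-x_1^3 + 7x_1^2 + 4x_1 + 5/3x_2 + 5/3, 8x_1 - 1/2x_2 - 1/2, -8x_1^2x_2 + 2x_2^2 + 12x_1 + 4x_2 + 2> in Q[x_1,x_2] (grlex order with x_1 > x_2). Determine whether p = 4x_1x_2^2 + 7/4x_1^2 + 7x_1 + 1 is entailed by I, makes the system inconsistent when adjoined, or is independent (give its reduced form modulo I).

Adjoining 4x_1x_2^2 + 7/4x_1^2 + 7x_1 + 1 makes the ideal the whole ring: the system is inconsistent.

First compute the reduced Gröbner basis of I by Buchberger's algorithm.
f_1 = -x_1^3 + 7x_1^2 + 4x_1 + 5/3x_2 + 5/3, LT = x_1^3.
f_2 = 8x_1 - 1/2x_2 - 1/2, LT = x_1.
f_3 = -8x_1^2x_2 + 2x_2^2 + 12x_1 + 4x_2 + 2, LT = x_1^2x_2.

S(f_1,f_2): lcm = x_1^3. S = 1/16x_1^2x_2 - 111/16x_1^2 - 4x_1 - 5/3x_2 - 5/3.
  leading term x_1^2x_2: subtract (1/128x_1x_2)·f_2 from 1/16x_1^2x_2 - 111/16x_1^2 - 4x_1 - 5/3x_2 - 5/3 → 1/256x_1x_2^2 - 111/16x_1^2 + 1/256x_1x_2 - 4x_1 - 5/3x_2 - 5/3
  leading term x_1x_2^2: subtract (1/2048x_2^2)·f_2 from 1/256x_1x_2^2 - 111/16x_1^2 + 1/256x_1x_2 - 4x_1 - 5/3x_2 - 5/3 → 1/4096x_2^3 - 111/16x_1^2 + 1/256x_1x_2 + 1/4096x_2^2 - 4x_1 - 5/3x_2 - 5/3
  leading term x_2^3: no divisor's leading term divides it; move 1/4096x_2^3 to the remainder.
  leading term x_1^2: subtract (-111/128x_1)·f_2 from -111/16x_1^2 + 1/256x_1x_2 + 1/4096x_2^2 - 4x_1 - 5/3x_2 - 5/3 → -55/128x_1x_2 + 1/4096x_2^2 - 1135/256x_1 - 5/3x_2 - 5/3
  leading term x_1x_2: subtract (-55/1024x_2)·f_2 from -55/128x_1x_2 + 1/4096x_2^2 - 1135/256x_1 - 5/3x_2 - 5/3 → -109/4096x_2^2 - 1135/256x_1 - 10405/6144x_2 - 5/3
  leading term x_2^2: no divisor's leading term divides it; move -109/4096x_2^2 to the remainder.
  leading term x_1: subtract (-1135/2048)·f_2 from -1135/256x_1 - 10405/6144x_2 - 5/3 → -24215/12288x_2 - 23885/12288
  leading term x_2: no divisor's leading term divides it; move -24215/12288x_2 to the remainder.
  leading term 1: no divisor's leading term divides it; move -23885/12288 to the remainder.
  remainder 1/4096x_2^3 - 109/4096x_2^2 - 24215/12288x_2 - 23885/12288 ≠ 0; add h_4 = 1/4096x_2^3 - 109/4096x_2^2 - 24215/12288x_2 - 23885/12288 to the basis.

S(f_1,f_3): lcm = x_1^3x_2. S = -7x_1^2x_2 + 1/4x_1x_2^2 + 3/2x_1^2 - 7/2x_1x_2 - 5/3x_2^2 + 1/4x_1 - 5/3x_2.
  leading term x_1^2x_2: subtract (-7/8x_1x_2)·f_2 from -7x_1^2x_2 + 1/4x_1x_2^2 + 3/2x_1^2 - 7/2x_1x_2 - 5/3x_2^2 + 1/4x_1 - 5/3x_2 → -3/16x_1x_2^2 + 3/2x_1^2 - 63/16x_1x_2 - 5/3x_2^2 + 1/4x_1 - 5/3x_2
  leading term x_1x_2^2: subtract (-3/128x_2^2)·f_2 from -3/16x_1x_2^2 + 3/2x_1^2 - 63/16x_1x_2 - 5/3x_2^2 + 1/4x_1 - 5/3x_2 → -3/256x_2^3 + 3/2x_1^2 - 63/16x_1x_2 - 1289/768x_2^2 + 1/4x_1 - 5/3x_2
  leading term x_2^3: subtract (-48)·h_4 from -3/256x_2^3 + 3/2x_1^2 - 63/16x_1x_2 - 1289/768x_2^2 + 1/4x_1 - 5/3x_2 → 3/2x_1^2 - 63/16x_1x_2 - 1135/384x_2^2 + 1/4x_1 - 73925/768x_2 - 23885/256
  leading term x_1^2: subtract (3/16x_1)·f_2 from 3/2x_1^2 - 63/16x_1x_2 - 1135/384x_2^2 + 1/4x_1 - 73925/768x_2 - 23885/256 → -123/32x_1x_2 - 1135/384x_2^2 + 11/32x_1 - 73925/768x_2 - 23885/256
  leading term x_1x_2: subtract (-123/256x_2)·f_2 from -123/32x_1x_2 - 1135/384x_2^2 + 11/32x_1 - 73925/768x_2 - 23885/256 → -4909/1536x_2^2 + 11/32x_1 - 148219/1536x_2 - 23885/256
  leading term x_2^2: no divisor's leading term divides it; move -4909/1536x_2^2 to the remainder.
  leading term x_1: subtract (11/256)·f_2 from 11/32x_1 - 148219/1536x_2 - 23885/256 → -74093/768x_2 - 47759/512
  leading term x_2: no divisor's leading term divides it; move -74093/768x_2 to the remainder.
  leading term 1: no divisor's leading term divides it; move -47759/512 to the remainder.
  remainder -4909/1536x_2^2 - 74093/768x_2 - 47759/512 ≠ 0; add h_5 = -4909/1536x_2^2 - 74093/768x_2 - 47759/512 to the basis.

S(f_2,f_3): lcm = x_1^2x_2. S = -1/16x_1x_2^2 - 1/16x_1x_2 + 1/4x_2^2 + 3/2x_1 + 1/2x_2 + 1/4.
  leading term x_1x_2^2: subtract (-1/128x_2^2)·f_2 from -1/16x_1x_2^2 - 1/16x_1x_2 + 1/4x_2^2 + 3/2x_1 + 1/2x_2 + 1/4 → -1/256x_2^3 - 1/16x_1x_2 + 63/256x_2^2 + 3/2x_1 + 1/2x_2 + 1/4
  leading term x_2^3: subtract (-16)·h_4 from -1/256x_2^3 - 1/16x_1x_2 + 63/256x_2^2 + 3/2x_1 + 1/2x_2 + 1/4 → -1/16x_1x_2 - 23/128x_2^2 + 3/2x_1 - 23831/768x_2 - 23693/768
  leading term x_1x_2: subtract (-1/128x_2)·f_2 from -1/16x_1x_2 - 23/128x_2^2 + 3/2x_1 - 23831/768x_2 - 23693/768 → -47/256x_2^2 + 3/2x_1 - 11917/384x_2 - 23693/768
  leading term x_2^2: subtract (282/4909)·h_5 from -47/256x_2^2 + 3/2x_1 - 11917/384x_2 - 23693/768 → 3/2x_1 - 750835/29454x_2 - 750835/29454
  leading term x_1: subtract (3/16)·f_2 from 3/2x_1 - 750835/29454x_2 - 750835/29454 → -11969179/471264x_2 - 11969179/471264
  leading term x_2: no divisor's leading term divides it; move -11969179/471264x_2 to the remainder.
  leading term 1: no divisor's leading term divides it; move -11969179/471264 to the remainder.
  remainder -11969179/471264x_2 - 11969179/471264 ≠ 0; add h_6 = -11969179/471264x_2 - 11969179/471264 to the basis.

The other S-polynomials (S(f_1,h_4), S(f_2,h_4), S(f_3,h_4), S(f_1,h_5), S(f_2,h_5), S(f_3,h_5), S(h_4,h_5), S(f_1,h_6), S(f_2,h_6), S(f_3,h_6), S(h_4,h_6), S(h_5,h_6)) all reduce to 0 modulo the current basis, so we have a Gröbner basis.
Inter-reduce: drop elements whose leading term is divisible by another's, tail-reduce, and make monic.
Reduced Gröbner basis: {x_1, x_2 + 1}.
Label its elements g_1 = x_1, g_2 = x_2 + 1.

Reduce p = 4x_1x_2^2 + 7/4x_1^2 + 7x_1 + 1 modulo G:
  leading term x_1x_2^2: subtract (4x_2^2)·g_1 from 4x_1x_2^2 + 7/4x_1^2 + 7x_1 + 1 → 7/4x_1^2 + 7x_1 + 1
  leading term x_1^2: subtract (7/4x_1)·g_1 from 7/4x_1^2 + 7x_1 + 1 → 7x_1 + 1
  leading term x_1: subtract (7)·g_1 from 7x_1 + 1 → 1
  leading term 1: no divisor's leading term divides it; move 1 to the remainder.
  normal form = 1.
The normal form is nonzero, so p ∉ I. Since p minus its normal form lies in I, I + (p) = I + (r) where r = 1; decide whether this ideal is the whole ring.
Here r = 1 is a nonzero constant, hence a unit: 1 ∈ I + (p), the Gröbner basis of I + (p) is {1}, and the enlarged system has no common solution — adjoining p is inconsistent.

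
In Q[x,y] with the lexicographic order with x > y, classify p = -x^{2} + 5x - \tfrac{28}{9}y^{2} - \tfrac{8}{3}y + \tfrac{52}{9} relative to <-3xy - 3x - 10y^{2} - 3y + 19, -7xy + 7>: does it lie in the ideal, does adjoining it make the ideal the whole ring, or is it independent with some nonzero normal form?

First compute the reduced Gröbner basis of I by Buchberger's algorithm.
f_1 = -3xy - 3x - 10y^{2} - 3y + 19, LT = xy.
f_2 = -7xy + 7, LT = xy.

S(f_1,f_2): lcm = xy. S = x + \tfrac{10}{3}y^{2} + y - \tfrac{16}{3}.
  reduce S modulo (f_1, f_2):
  remainder x + \tfrac{10}{3}y^{2} + y - \tfrac{16}{3} ≠ 0; add h_3 = x + \tfrac{10}{3}y^{2} + y - \tfrac{16}{3} to the basis.

S(f_1,h_3): lcm = xy. S = x - \tfrac{10}{3}y^{3} + \tfrac{7}{3}y^{2} + \tfrac{19}{3}y - \tfrac{19}{3}.
  reduce S modulo (f_1, f_2, h_3):
  remainder -\tfrac{10}{3}y^{3} - y^{2} + \tfrac{16}{3}y - 1 ≠ 0; add h_4 = -\tfrac{10}{3}y^{3} - y^{2} + \tfrac{16}{3}y - 1 to the basis.

The other S-polynomials (S(f_2,h_3), S(f_1,h_4), S(f_2,h_4), S(h_3,h_4)) all reduce to 0 modulo the current basis, so we have a Gröbner basis.
Inter-reduce: drop elements whose leading term is divisible by another's, tail-reduce, and make monic.
Reduced Gröbner basis: {x + \tfrac{10}{3}y^{2} + y - \tfrac{16}{3}, y^{3} + \tfrac{3}{10}y^{2} - \tfrac{8}{5}y + \tfrac{3}{10}}.
Label its elements g_1 = x + \tfrac{10}{3}y^{2} + y - \tfrac{16}{3}, g_2 = y^{3} + \tfrac{3}{10}y^{2} - \tfrac{8}{5}y + \tfrac{3}{10}.

Reduce p = -x^{2} + 5x - \tfrac{28}{9}y^{2} - \tfrac{8}{3}y + \tfrac{52}{9} modulo G:
  leading term x^{2}: subtract (-x)·g_1 from -x^{2} + 5x - \tfrac{28}{9}y^{2} - \tfrac{8}{3}y + \tfrac{52}{9} → \tfrac{10}{3}xy^{2} + xy - \tfrac{1}{3}x - \tfrac{28}{9}y^{2} - \tfrac{8}{3}y + \tfrac{52}{9}
  leading term xy^{2}: subtract (\tfrac{10}{3}y^{2})·g_1 from \tfrac{10}{3}xy^{2} + xy - \tfrac{1}{3}x - \tfrac{28}{9}y^{2} - \tfrac{8}{3}y + \tfrac{52}{9} → xy - \tfrac{1}{3}x - \tfrac{100}{9}y^{4} - \tfrac{10}{3}y^{3} + \tfrac{44}{3}y^{2} - \tfrac{8}{3}y + \tfrac{52}{9}
  leading term xy: subtract (y)·g_1 from xy - \tfrac{1}{3}x - \tfrac{100}{9}y^{4} - \tfrac{10}{3}y^{3} + \tfrac{44}{3}y^{2} - \tfrac{8}{3}y + \tfrac{52}{9} → -\tfrac{1}{3}x - \tfrac{100}{9}y^{4} - \tfrac{20}{3}y^{3} + \tfrac{41}{3}y^{2} + \tfrac{8}{3}y + \tfrac{52}{9}
  leading term x: subtract (-\tfrac{1}{3})·g_1 from -\tfrac{1}{3}x - \tfrac{100}{9}y^{4} - \tfrac{20}{3}y^{3} + \tfrac{41}{3}y^{2} + \tfrac{8}{3}y + \tfrac{52}{9} → -\tfrac{100}{9}y^{4} - \tfrac{20}{3}y^{3} + \tfrac{133}{9}y^{2} + 3y + 4
  leading term y^{4}: subtract (-\tfrac{100}{9}y)·g_2 from -\tfrac{100}{9}y^{4} - \tfrac{20}{3}y^{3} + \tfrac{133}{9}y^{2} + 3y + 4 → -\tfrac{10}{3}y^{3} - 3y^{2} + \tfrac{19}{3}y + 4
  leading term y^{3}: subtract (-\tfrac{10}{3})·g_2 from -\tfrac{10}{3}y^{3} - 3y^{2} + \tfrac{19}{3}y + 4 → -2y^{2} + y + 5
  leading term y^{2}: no divisor's leading term divides it; move -2y^{2} to the remainder.
  leading term y: no divisor's leading term divides it; move y to the remainder.
  leading term 1: no divisor's leading term divides it; move 5 to the remainder.
  normal form = -2y^{2} + y + 5.
The normal form is nonzero, so p ∉ I. Since p minus its normal form lies in I, I + (p) = I + (r) where r = -2y^{2} + y + 5; decide whether this ideal is the whole ring.
Run Buchberger on G together with r (pairs among the g_i already reduce to 0 since G is a Gröbner basis):
g_1 = x + \tfrac{10}{3}y^{2} + y - \tfrac{16}{3}, LT = x.
g_2 = y^{3} + \tfrac{3}{10}y^{2} - \tfrac{8}{5}y + \tfrac{3}{10}, LT = y^{3}.
r = -2y^{2} + y + 5, LT = y^{2}.

S(g_2,r): lcm = y^{3}. S = \tfrac{4}{5}y^{2} + \tfrac{9}{10}y + \tfrac{3}{10}.
  reduce S modulo (g_1, g_2, r):
  remainder \tfrac{13}{10}y + \tfrac{23}{10} ≠ 0; add m_4 = \tfrac{13}{10}y + \tfrac{23}{10} to the basis.

S(g_2,m_4): lcm = y^{3}. S = -\tfrac{191}{130}y^{2} - \tfrac{8}{5}y + \tfrac{3}{10}.
  reduce S modulo (g_1, g_2, r, m_4):
  remainder \tfrac{128}{169} ≠ 0; add m_5 = \tfrac{128}{169} to the basis.

The other S-polynomials (S(g_1,g_2), S(g_1,r), S(g_1,m_4), S(r,m_4), S(g_1,m_5), S(g_2,m_5), S(r,m_5), S(m_4,m_5)) all reduce to 0 modulo the current basis, so we have a Gröbner basis.
Inter-reduce: drop elements whose leading term is divisible by another's, tail-reduce, and make monic.
Reduced Gröbner basis: {1}.
The reduced Gröbner basis of I + (p) is {1}: the ideal is the whole ring, so the enlarged system has no common solution — adjoining p is inconsistent.

Ideal membership is decidable via reduction modulo a Gröbner basis.

Adjoining -x^{2} + 5x - \tfrac{28}{9}y^{2} - \tfrac{8}{3}y + \tfrac{52}{9} makes the ideal the whole ring: the system is inconsistent.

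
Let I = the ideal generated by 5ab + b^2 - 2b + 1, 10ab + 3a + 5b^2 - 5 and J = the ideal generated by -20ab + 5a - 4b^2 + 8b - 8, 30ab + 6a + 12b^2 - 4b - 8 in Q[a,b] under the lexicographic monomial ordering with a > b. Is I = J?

No, the ideals differ.

Two ideals are equal iff their reduced Gröbner bases coincide (the reduced basis is unique for a fixed ordering).
Buchberger on the first generating set:
f_1 = 5ab + b^2 - 2b + 1, LT = ab.
f_2 = 10ab + 3a + 5b^2 - 5, LT = ab.

S(f_1,f_2): lcm = ab. S = -3/10a - 3/10b^2 - 2/5b + 7/10.
  leading term a: no divisor's leading term divides it; move -3/10a to the remainder.
  leading term b^2: no divisor's leading term divides it; move -3/10b^2 to the remainder.
  leading term b: no divisor's leading term divides it; move -2/5b to the remainder.
  leading term 1: no divisor's leading term divides it; move 7/10 to the remainder.
  remainder -3/10a - 3/10b^2 - 2/5b + 7/10 ≠ 0; add g_3 = -3/10a - 3/10b^2 - 2/5b + 7/10 to the basis.

S(f_1,g_3): lcm = ab. S = -b^3 - 17/15b^2 + 29/15b + 1/5.
  leading term b^3: no divisor's leading term divides it; move -b^3 to the remainder.
  leading term b^2: no divisor's leading term divides it; move -17/15b^2 to the remainder.
  leading term b: no divisor's leading term divides it; move 29/15b to the remainder.
  leading term 1: no divisor's leading term divides it; move 1/5 to the remainder.
  remainder -b^3 - 17/15b^2 + 29/15b + 1/5 ≠ 0; add g_4 = -b^3 - 17/15b^2 + 29/15b + 1/5 to the basis.

The other S-polynomials (S(f_2,g_3), S(f_1,g_4), S(f_2,g_4), S(g_3,g_4)) all reduce to 0 modulo the current basis, so we have a Gröbner basis.
Inter-reduce: drop elements whose leading term is divisible by another's, tail-reduce, and make monic.
Reduced Gröbner basis: {a + b^2 + 4/3b - 7/3, b^3 + 17/15b^2 - 29/15b - 1/5}.

Buchberger on the second generating set:
h_1 = -20ab + 5a - 4b^2 + 8b - 8, LT = ab.
h_2 = 30ab + 6a + 12b^2 - 4b - 8, LT = ab.

S(h_1,h_2): lcm = ab. S = -9/20a - 1/5b^2 - 4/15b + 2/3.
  leading term a: no divisor's leading term divides it; move -9/20a to the remainder.
  leading term b^2: no divisor's leading term divides it; move -1/5b^2 to the remainder.
  leading term b: no divisor's leading term divides it; move -4/15b to the remainder.
  leading term 1: no divisor's leading term divides it; move 2/3 to the remainder.
  remainder -9/20a - 1/5b^2 - 4/15b + 2/3 ≠ 0; add k_3 = -9/20a - 1/5b^2 - 4/15b + 2/3 to the basis.

S(h_1,k_3): lcm = ab. S = -1/4a - 4/9b^3 - 53/135b^2 + 146/135b + 2/5.
  leading term a: subtract (5/9)·k_3 from -1/4a - 4/9b^3 - 53/135b^2 + 146/135b + 2/5 → -4/9b^3 - 38/135b^2 + 166/135b + 4/135
  leading term b^3: no divisor's leading term divides it; move -4/9b^3 to the remainder.
  leading term b^2: no divisor's leading term divides it; move -38/135b^2 to the remainder.
  leading term b: no divisor's leading term divides it; move 166/135b to the remainder.
  leading term 1: no divisor's leading term divides it; move 4/135 to the remainder.
  remainder -4/9b^3 - 38/135b^2 + 166/135b + 4/135 ≠ 0; add k_4 = -4/9b^3 - 38/135b^2 + 166/135b + 4/135 to the basis.

The other S-polynomials (S(h_2,k_3), S(h_1,k_4), S(h_2,k_4), S(k_3,k_4)) all reduce to 0 modulo the current basis, so we have a Gröbner basis.
Inter-reduce: drop elements whose leading term is divisible by another's, tail-reduce, and make monic.
Reduced Gröbner basis: {a + 4/9b^2 + 16/27b - 40/27, b^3 + 19/30b^2 - 83/30b - 1/15}.

These differ, so the ideals are not equal.
The same test decides containment: I ⊆ J iff every generator of I reduces to 0 modulo a Gröbner basis of J.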